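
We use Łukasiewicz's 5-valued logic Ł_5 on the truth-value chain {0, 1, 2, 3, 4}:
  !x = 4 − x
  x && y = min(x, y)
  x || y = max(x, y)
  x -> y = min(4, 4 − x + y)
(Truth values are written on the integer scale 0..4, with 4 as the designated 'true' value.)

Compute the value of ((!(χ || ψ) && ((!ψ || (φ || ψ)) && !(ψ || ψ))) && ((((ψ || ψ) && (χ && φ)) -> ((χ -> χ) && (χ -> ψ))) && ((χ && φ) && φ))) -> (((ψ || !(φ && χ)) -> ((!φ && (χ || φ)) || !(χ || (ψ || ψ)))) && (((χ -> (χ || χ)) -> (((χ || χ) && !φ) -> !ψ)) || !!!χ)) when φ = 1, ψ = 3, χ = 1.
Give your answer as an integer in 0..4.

4

χ || ψ = 1 || 3 = 3
!(χ || ψ) = !3 = 1
!ψ = !3 = 1
φ || ψ = 1 || 3 = 3
!ψ || (φ || ψ) = 1 || 3 = 3
ψ || ψ = 3 || 3 = 3
!(ψ || ψ) = !3 = 1
(!ψ || (φ || ψ)) && !(ψ || ψ) = 3 && 1 = 1
!(χ || ψ) && ((!ψ || (φ || ψ)) && !(ψ || ψ)) = 1 && 1 = 1
ψ || ψ = 3 || 3 = 3
χ && φ = 1 && 1 = 1
(ψ || ψ) && (χ && φ) = 3 && 1 = 1
χ -> χ = 1 -> 1 = 4
χ -> ψ = 1 -> 3 = 4
(χ -> χ) && (χ -> ψ) = 4 && 4 = 4
((ψ || ψ) && (χ && φ)) -> ((χ -> χ) && (χ -> ψ)) = 1 -> 4 = 4
χ && φ = 1 && 1 = 1
(χ && φ) && φ = 1 && 1 = 1
(((ψ || ψ) && (χ && φ)) -> ((χ -> χ) && (χ -> ψ))) && ((χ && φ) && φ) = 4 && 1 = 1
(!(χ || ψ) && ((!ψ || (φ || ψ)) && !(ψ || ψ))) && ((((ψ || ψ) && (χ && φ)) -> ((χ -> χ) && (χ -> ψ))) && ((χ && φ) && φ)) = 1 && 1 = 1
φ && χ = 1 && 1 = 1
!(φ && χ) = !1 = 3
ψ || !(φ && χ) = 3 || 3 = 3
!φ = !1 = 3
χ || φ = 1 || 1 = 1
!φ && (χ || φ) = 3 && 1 = 1
ψ || ψ = 3 || 3 = 3
χ || (ψ || ψ) = 1 || 3 = 3
!(χ || (ψ || ψ)) = !3 = 1
(!φ && (χ || φ)) || !(χ || (ψ || ψ)) = 1 || 1 = 1
(ψ || !(φ && χ)) -> ((!φ && (χ || φ)) || !(χ || (ψ || ψ))) = 3 -> 1 = 2
χ || χ = 1 || 1 = 1
χ -> (χ || χ) = 1 -> 1 = 4
χ || χ = 1 || 1 = 1
!φ = !1 = 3
(χ || χ) && !φ = 1 && 3 = 1
!ψ = !3 = 1
((χ || χ) && !φ) -> !ψ = 1 -> 1 = 4
(χ -> (χ || χ)) -> (((χ || χ) && !φ) -> !ψ) = 4 -> 4 = 4
!χ = !1 = 3
!!χ = !3 = 1
!!!χ = !1 = 3
((χ -> (χ || χ)) -> (((χ || χ) && !φ) -> !ψ)) || !!!χ = 4 || 3 = 4
((ψ || !(φ && χ)) -> ((!φ && (χ || φ)) || !(χ || (ψ || ψ)))) && (((χ -> (χ || χ)) -> (((χ || χ) && !φ) -> !ψ)) || !!!χ) = 2 && 4 = 2
((!(χ || ψ) && ((!ψ || (φ || ψ)) && !(ψ || ψ))) && ((((ψ || ψ) && (χ && φ)) -> ((χ -> χ) && (χ -> ψ))) && ((χ && φ) && φ))) -> (((ψ || !(φ && χ)) -> ((!φ && (χ || φ)) || !(χ || (ψ || ψ)))) && (((χ -> (χ || χ)) -> (((χ || χ) && !φ) -> !ψ)) || !!!χ)) = 1 -> 2 = 4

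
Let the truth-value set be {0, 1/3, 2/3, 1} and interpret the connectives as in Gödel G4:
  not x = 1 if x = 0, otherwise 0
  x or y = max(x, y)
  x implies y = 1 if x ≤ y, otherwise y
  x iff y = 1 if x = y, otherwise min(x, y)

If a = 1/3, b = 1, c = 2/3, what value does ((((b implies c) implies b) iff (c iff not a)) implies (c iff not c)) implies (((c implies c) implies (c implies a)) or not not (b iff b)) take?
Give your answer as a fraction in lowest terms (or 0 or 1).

1

b implies c = 1 implies 2/3 = 2/3
(b implies c) implies b = 2/3 implies 1 = 1
not a = not 1/3 = 0
c iff not a = 2/3 iff 0 = 0
((b implies c) implies b) iff (c iff not a) = 1 iff 0 = 0
not c = not 2/3 = 0
c iff not c = 2/3 iff 0 = 0
(((b implies c) implies b) iff (c iff not a)) implies (c iff not c) = 0 implies 0 = 1
c implies c = 2/3 implies 2/3 = 1
c implies a = 2/3 implies 1/3 = 1/3
(c implies c) implies (c implies a) = 1 implies 1/3 = 1/3
b iff b = 1 iff 1 = 1
not (b iff b) = not 1 = 0
not not (b iff b) = not 0 = 1
((c implies c) implies (c implies a)) or not not (b iff b) = 1/3 or 1 = 1
((((b implies c) implies b) iff (c iff not a)) implies (c iff not c)) implies (((c implies c) implies (c implies a)) or not not (b iff b)) = 1 implies 1 = 1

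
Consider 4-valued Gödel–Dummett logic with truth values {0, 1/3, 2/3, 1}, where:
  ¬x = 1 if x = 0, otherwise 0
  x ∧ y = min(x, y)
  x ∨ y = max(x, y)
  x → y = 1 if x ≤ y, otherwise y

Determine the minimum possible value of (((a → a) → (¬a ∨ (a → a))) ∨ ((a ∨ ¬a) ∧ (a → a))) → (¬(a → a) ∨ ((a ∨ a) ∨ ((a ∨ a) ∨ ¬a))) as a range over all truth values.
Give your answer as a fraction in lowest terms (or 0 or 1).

1/3

Take a = 1/3:
a → a = 1/3 → 1/3 = 1
¬a = ¬1/3 = 0
a → a = 1/3 → 1/3 = 1
¬a ∨ (a → a) = 0 ∨ 1 = 1
(a → a) → (¬a ∨ (a → a)) = 1 → 1 = 1
¬a = ¬1/3 = 0
a ∨ ¬a = 1/3 ∨ 0 = 1/3
a → a = 1/3 → 1/3 = 1
(a ∨ ¬a) ∧ (a → a) = 1/3 ∧ 1 = 1/3
((a → a) → (¬a ∨ (a → a))) ∨ ((a ∨ ¬a) ∧ (a → a)) = 1 ∨ 1/3 = 1
a → a = 1/3 → 1/3 = 1
¬(a → a) = ¬1 = 0
a ∨ a = 1/3 ∨ 1/3 = 1/3
a ∨ a = 1/3 ∨ 1/3 = 1/3
¬a = ¬1/3 = 0
(a ∨ a) ∨ ¬a = 1/3 ∨ 0 = 1/3
(a ∨ a) ∨ ((a ∨ a) ∨ ¬a) = 1/3 ∨ 1/3 = 1/3
¬(a → a) ∨ ((a ∨ a) ∨ ((a ∨ a) ∨ ¬a)) = 0 ∨ 1/3 = 1/3
(((a → a) → (¬a ∨ (a → a))) ∨ ((a ∨ ¬a) ∧ (a → a))) → (¬(a → a) ∨ ((a ∨ a) ∨ ((a ∨ a) ∨ ¬a))) = 1 → 1/3 = 1/3
No assignment yields a value below 1/3, so this is the minimum.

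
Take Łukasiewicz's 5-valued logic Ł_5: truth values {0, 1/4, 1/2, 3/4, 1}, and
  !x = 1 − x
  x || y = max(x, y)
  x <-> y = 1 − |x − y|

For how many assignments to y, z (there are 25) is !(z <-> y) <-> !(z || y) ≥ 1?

value 1: 5 assignments (counts)
value 3/4: 7 assignments
value 1/2: 7 assignments
value 1/4: 3 assignments
value 0: 3 assignments
So 5 of the 25 assignments meet the threshold.

5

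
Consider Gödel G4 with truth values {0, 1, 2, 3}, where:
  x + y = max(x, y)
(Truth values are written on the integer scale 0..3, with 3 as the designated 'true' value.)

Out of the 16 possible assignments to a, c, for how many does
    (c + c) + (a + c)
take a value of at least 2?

12

a = 0, c = 0 ↦ 0  <
a = 0, c = 1 ↦ 1  <
a = 0, c = 2 ↦ 2  ≥
a = 0, c = 3 ↦ 3  ≥
a = 1, c = 0 ↦ 1  <
a = 1, c = 1 ↦ 1  <
a = 1, c = 2 ↦ 2  ≥
a = 1, c = 3 ↦ 3  ≥
a = 2, c = 0 ↦ 2  ≥
a = 2, c = 1 ↦ 2  ≥
a = 2, c = 2 ↦ 2  ≥
a = 2, c = 3 ↦ 3  ≥
a = 3, c = 0 ↦ 3  ≥
a = 3, c = 1 ↦ 3  ≥
a = 3, c = 2 ↦ 3  ≥
a = 3, c = 3 ↦ 3  ≥
So 12 of the 16 assignments meet the threshold.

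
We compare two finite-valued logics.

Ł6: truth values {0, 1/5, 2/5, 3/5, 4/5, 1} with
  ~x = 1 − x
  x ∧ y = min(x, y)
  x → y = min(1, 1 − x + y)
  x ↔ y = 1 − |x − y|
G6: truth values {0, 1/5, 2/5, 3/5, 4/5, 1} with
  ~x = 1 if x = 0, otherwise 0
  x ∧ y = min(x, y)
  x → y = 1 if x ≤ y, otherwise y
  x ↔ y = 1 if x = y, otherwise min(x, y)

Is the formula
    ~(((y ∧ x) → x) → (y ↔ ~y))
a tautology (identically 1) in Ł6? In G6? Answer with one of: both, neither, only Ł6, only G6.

In Ł6: at x = 0, y = 1/5 the value is 3/5 — not a tautology.
In G6: every assignment gives 1 — tautology.

only G6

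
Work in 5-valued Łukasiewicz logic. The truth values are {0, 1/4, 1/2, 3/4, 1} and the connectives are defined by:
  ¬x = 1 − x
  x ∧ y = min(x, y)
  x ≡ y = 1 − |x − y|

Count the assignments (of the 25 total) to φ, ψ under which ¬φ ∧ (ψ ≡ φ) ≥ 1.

1

value 1: 1 assignment (counts)
value 3/4: 4 assignments
value 1/2: 7 assignments
value 1/4: 7 assignments
value 0: 6 assignments
So 1 of the 25 assignments meets the threshold.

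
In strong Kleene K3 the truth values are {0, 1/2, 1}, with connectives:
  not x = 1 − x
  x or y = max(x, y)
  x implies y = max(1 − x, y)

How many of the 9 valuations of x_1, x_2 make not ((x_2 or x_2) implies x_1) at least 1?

1

x_1 = 0, x_2 = 0 ↦ 0  <
x_1 = 0, x_2 = 1/2 ↦ 1/2  <
x_1 = 0, x_2 = 1 ↦ 1  ≥
x_1 = 1/2, x_2 = 0 ↦ 0  <
x_1 = 1/2, x_2 = 1/2 ↦ 1/2  <
x_1 = 1/2, x_2 = 1 ↦ 1/2  <
x_1 = 1, x_2 = 0 ↦ 0  <
x_1 = 1, x_2 = 1/2 ↦ 0  <
x_1 = 1, x_2 = 1 ↦ 0  <
So 1 of the 9 assignments meets the threshold.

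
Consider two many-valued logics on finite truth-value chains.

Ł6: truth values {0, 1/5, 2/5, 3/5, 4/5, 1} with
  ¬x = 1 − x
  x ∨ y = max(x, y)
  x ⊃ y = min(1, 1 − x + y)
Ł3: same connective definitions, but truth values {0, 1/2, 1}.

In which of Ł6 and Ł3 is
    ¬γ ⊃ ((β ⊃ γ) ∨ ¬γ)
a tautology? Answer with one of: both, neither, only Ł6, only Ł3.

In Ł6: every assignment gives 1 — tautology.
In Ł3: every assignment gives 1 — tautology.

both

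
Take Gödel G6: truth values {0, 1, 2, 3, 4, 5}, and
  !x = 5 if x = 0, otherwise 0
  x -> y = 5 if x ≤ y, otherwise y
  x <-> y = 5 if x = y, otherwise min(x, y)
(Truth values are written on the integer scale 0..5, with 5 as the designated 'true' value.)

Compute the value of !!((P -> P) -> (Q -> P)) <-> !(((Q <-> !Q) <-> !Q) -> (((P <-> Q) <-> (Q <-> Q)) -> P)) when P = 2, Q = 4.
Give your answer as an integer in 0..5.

0

P -> P = 2 -> 2 = 5
Q -> P = 4 -> 2 = 2
(P -> P) -> (Q -> P) = 5 -> 2 = 2
!((P -> P) -> (Q -> P)) = !2 = 0
!!((P -> P) -> (Q -> P)) = !0 = 5
!Q = !4 = 0
Q <-> !Q = 4 <-> 0 = 0
!Q = !4 = 0
(Q <-> !Q) <-> !Q = 0 <-> 0 = 5
P <-> Q = 2 <-> 4 = 2
Q <-> Q = 4 <-> 4 = 5
(P <-> Q) <-> (Q <-> Q) = 2 <-> 5 = 2
((P <-> Q) <-> (Q <-> Q)) -> P = 2 -> 2 = 5
((Q <-> !Q) <-> !Q) -> (((P <-> Q) <-> (Q <-> Q)) -> P) = 5 -> 5 = 5
!(((Q <-> !Q) <-> !Q) -> (((P <-> Q) <-> (Q <-> Q)) -> P)) = !5 = 0
!!((P -> P) -> (Q -> P)) <-> !(((Q <-> !Q) <-> !Q) -> (((P <-> Q) <-> (Q <-> Q)) -> P)) = 5 <-> 0 = 0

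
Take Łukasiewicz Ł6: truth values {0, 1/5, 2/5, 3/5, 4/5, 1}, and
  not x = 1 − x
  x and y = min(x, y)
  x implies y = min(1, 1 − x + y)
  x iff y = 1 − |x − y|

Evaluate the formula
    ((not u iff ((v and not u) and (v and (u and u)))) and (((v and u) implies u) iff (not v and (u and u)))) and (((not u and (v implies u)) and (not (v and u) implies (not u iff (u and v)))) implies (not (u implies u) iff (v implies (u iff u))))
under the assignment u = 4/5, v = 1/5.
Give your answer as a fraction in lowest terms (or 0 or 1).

4/5

not u = not 4/5 = 1/5
not u = not 4/5 = 1/5
v and not u = 1/5 and 1/5 = 1/5
u and u = 4/5 and 4/5 = 4/5
v and (u and u) = 1/5 and 4/5 = 1/5
(v and not u) and (v and (u and u)) = 1/5 and 1/5 = 1/5
not u iff ((v and not u) and (v and (u and u))) = 1/5 iff 1/5 = 1
v and u = 1/5 and 4/5 = 1/5
(v and u) implies u = 1/5 implies 4/5 = 1
not v = not 1/5 = 4/5
u and u = 4/5 and 4/5 = 4/5
not v and (u and u) = 4/5 and 4/5 = 4/5
((v and u) implies u) iff (not v and (u and u)) = 1 iff 4/5 = 4/5
(not u iff ((v and not u) and (v and (u and u)))) and (((v and u) implies u) iff (not v and (u and u))) = 1 and 4/5 = 4/5
not u = not 4/5 = 1/5
v implies u = 1/5 implies 4/5 = 1
not u and (v implies u) = 1/5 and 1 = 1/5
v and u = 1/5 and 4/5 = 1/5
not (v and u) = not 1/5 = 4/5
not u = not 4/5 = 1/5
u and v = 4/5 and 1/5 = 1/5
not u iff (u and v) = 1/5 iff 1/5 = 1
not (v and u) implies (not u iff (u and v)) = 4/5 implies 1 = 1
(not u and (v implies u)) and (not (v and u) implies (not u iff (u and v))) = 1/5 and 1 = 1/5
u implies u = 4/5 implies 4/5 = 1
not (u implies u) = not 1 = 0
u iff u = 4/5 iff 4/5 = 1
v implies (u iff u) = 1/5 implies 1 = 1
not (u implies u) iff (v implies (u iff u)) = 0 iff 1 = 0
((not u and (v implies u)) and (not (v and u) implies (not u iff (u and v)))) implies (not (u implies u) iff (v implies (u iff u))) = 1/5 implies 0 = 4/5
((not u iff ((v and not u) and (v and (u and u)))) and (((v and u) implies u) iff (not v and (u and u)))) and (((not u and (v implies u)) and (not (v and u) implies (not u iff (u and v)))) implies (not (u implies u) iff (v implies (u iff u)))) = 4/5 and 4/5 = 4/5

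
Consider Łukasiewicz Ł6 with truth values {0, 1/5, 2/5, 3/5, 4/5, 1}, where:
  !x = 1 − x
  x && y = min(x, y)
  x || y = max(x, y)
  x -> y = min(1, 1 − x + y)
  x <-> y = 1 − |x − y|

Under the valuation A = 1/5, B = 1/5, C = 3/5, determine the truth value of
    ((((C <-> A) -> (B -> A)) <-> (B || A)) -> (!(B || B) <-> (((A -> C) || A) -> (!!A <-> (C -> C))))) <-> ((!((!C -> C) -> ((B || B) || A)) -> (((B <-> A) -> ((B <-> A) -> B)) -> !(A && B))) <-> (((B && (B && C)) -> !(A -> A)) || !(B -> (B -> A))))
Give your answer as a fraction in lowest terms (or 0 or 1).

C <-> A = 3/5 <-> 1/5 = 3/5
B -> A = 1/5 -> 1/5 = 1
(C <-> A) -> (B -> A) = 3/5 -> 1 = 1
B || A = 1/5 || 1/5 = 1/5
((C <-> A) -> (B -> A)) <-> (B || A) = 1 <-> 1/5 = 1/5
B || B = 1/5 || 1/5 = 1/5
!(B || B) = !1/5 = 4/5
A -> C = 1/5 -> 3/5 = 1
(A -> C) || A = 1 || 1/5 = 1
!A = !1/5 = 4/5
!!A = !4/5 = 1/5
C -> C = 3/5 -> 3/5 = 1
!!A <-> (C -> C) = 1/5 <-> 1 = 1/5
((A -> C) || A) -> (!!A <-> (C -> C)) = 1 -> 1/5 = 1/5
!(B || B) <-> (((A -> C) || A) -> (!!A <-> (C -> C))) = 4/5 <-> 1/5 = 2/5
(((C <-> A) -> (B -> A)) <-> (B || A)) -> (!(B || B) <-> (((A -> C) || A) -> (!!A <-> (C -> C)))) = 1/5 -> 2/5 = 1
!C = !3/5 = 2/5
!C -> C = 2/5 -> 3/5 = 1
B || B = 1/5 || 1/5 = 1/5
(B || B) || A = 1/5 || 1/5 = 1/5
(!C -> C) -> ((B || B) || A) = 1 -> 1/5 = 1/5
!((!C -> C) -> ((B || B) || A)) = !1/5 = 4/5
B <-> A = 1/5 <-> 1/5 = 1
B <-> A = 1/5 <-> 1/5 = 1
(B <-> A) -> B = 1 -> 1/5 = 1/5
(B <-> A) -> ((B <-> A) -> B) = 1 -> 1/5 = 1/5
A && B = 1/5 && 1/5 = 1/5
!(A && B) = !1/5 = 4/5
((B <-> A) -> ((B <-> A) -> B)) -> !(A && B) = 1/5 -> 4/5 = 1
!((!C -> C) -> ((B || B) || A)) -> (((B <-> A) -> ((B <-> A) -> B)) -> !(A && B)) = 4/5 -> 1 = 1
B && C = 1/5 && 3/5 = 1/5
B && (B && C) = 1/5 && 1/5 = 1/5
A -> A = 1/5 -> 1/5 = 1
!(A -> A) = !1 = 0
(B && (B && C)) -> !(A -> A) = 1/5 -> 0 = 4/5
B -> A = 1/5 -> 1/5 = 1
B -> (B -> A) = 1/5 -> 1 = 1
!(B -> (B -> A)) = !1 = 0
((B && (B && C)) -> !(A -> A)) || !(B -> (B -> A)) = 4/5 || 0 = 4/5
(!((!C -> C) -> ((B || B) || A)) -> (((B <-> A) -> ((B <-> A) -> B)) -> !(A && B))) <-> (((B && (B && C)) -> !(A -> A)) || !(B -> (B -> A))) = 1 <-> 4/5 = 4/5
((((C <-> A) -> (B -> A)) <-> (B || A)) -> (!(B || B) <-> (((A -> C) || A) -> (!!A <-> (C -> C))))) <-> ((!((!C -> C) -> ((B || B) || A)) -> (((B <-> A) -> ((B <-> A) -> B)) -> !(A && B))) <-> (((B && (B && C)) -> !(A -> A)) || !(B -> (B -> A)))) = 1 <-> 4/5 = 4/5

4/5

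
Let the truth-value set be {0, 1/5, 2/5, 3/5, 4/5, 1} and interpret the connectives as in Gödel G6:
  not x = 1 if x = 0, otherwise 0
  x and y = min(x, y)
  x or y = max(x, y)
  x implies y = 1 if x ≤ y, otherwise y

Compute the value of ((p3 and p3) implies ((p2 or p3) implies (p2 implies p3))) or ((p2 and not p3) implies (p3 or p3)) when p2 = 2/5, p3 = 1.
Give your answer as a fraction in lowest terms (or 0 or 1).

p3 and p3 = 1 and 1 = 1
p2 or p3 = 2/5 or 1 = 1
p2 implies p3 = 2/5 implies 1 = 1
(p2 or p3) implies (p2 implies p3) = 1 implies 1 = 1
(p3 and p3) implies ((p2 or p3) implies (p2 implies p3)) = 1 implies 1 = 1
not p3 = not 1 = 0
p2 and not p3 = 2/5 and 0 = 0
p3 or p3 = 1 or 1 = 1
(p2 and not p3) implies (p3 or p3) = 0 implies 1 = 1
((p3 and p3) implies ((p2 or p3) implies (p2 implies p3))) or ((p2 and not p3) implies (p3 or p3)) = 1 or 1 = 1

1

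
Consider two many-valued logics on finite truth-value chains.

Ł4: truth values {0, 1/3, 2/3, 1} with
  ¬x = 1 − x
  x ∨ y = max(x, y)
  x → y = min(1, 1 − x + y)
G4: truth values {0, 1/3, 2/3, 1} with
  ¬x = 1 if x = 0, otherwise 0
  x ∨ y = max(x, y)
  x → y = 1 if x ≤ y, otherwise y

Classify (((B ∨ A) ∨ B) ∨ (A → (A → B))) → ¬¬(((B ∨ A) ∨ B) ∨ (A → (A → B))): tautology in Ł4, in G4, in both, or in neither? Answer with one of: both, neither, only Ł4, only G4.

both

In Ł4: every assignment gives 1 — tautology.
In G4: every assignment gives 1 — tautology.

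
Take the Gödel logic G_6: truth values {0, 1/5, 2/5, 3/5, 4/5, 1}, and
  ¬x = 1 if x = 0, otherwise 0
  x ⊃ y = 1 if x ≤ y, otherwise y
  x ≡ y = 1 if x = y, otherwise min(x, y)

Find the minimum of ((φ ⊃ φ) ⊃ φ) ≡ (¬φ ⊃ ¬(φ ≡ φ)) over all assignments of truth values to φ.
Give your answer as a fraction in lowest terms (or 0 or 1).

1/5

Take φ = 1/5:
φ ⊃ φ = 1/5 ⊃ 1/5 = 1
(φ ⊃ φ) ⊃ φ = 1 ⊃ 1/5 = 1/5
¬φ = ¬1/5 = 0
φ ≡ φ = 1/5 ≡ 1/5 = 1
¬(φ ≡ φ) = ¬1 = 0
¬φ ⊃ ¬(φ ≡ φ) = 0 ⊃ 0 = 1
((φ ⊃ φ) ⊃ φ) ≡ (¬φ ⊃ ¬(φ ≡ φ)) = 1/5 ≡ 1 = 1/5
No assignment yields a value below 1/5, so this is the minimum.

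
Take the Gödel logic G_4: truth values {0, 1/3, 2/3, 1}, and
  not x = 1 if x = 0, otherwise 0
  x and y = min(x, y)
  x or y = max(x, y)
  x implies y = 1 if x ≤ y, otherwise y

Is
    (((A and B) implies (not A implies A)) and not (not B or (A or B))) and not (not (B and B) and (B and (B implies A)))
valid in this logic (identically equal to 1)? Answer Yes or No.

Counterexample: take A = 0, B = 0.
A and B = 0 and 0 = 0
not A = not 0 = 1
not A implies A = 1 implies 0 = 0
(A and B) implies (not A implies A) = 0 implies 0 = 1
not B = not 0 = 1
A or B = 0 or 0 = 0
not B or (A or B) = 1 or 0 = 1
not (not B or (A or B)) = not 1 = 0
((A and B) implies (not A implies A)) and not (not B or (A or B)) = 1 and 0 = 0
B and B = 0 and 0 = 0
not (B and B) = not 0 = 1
B implies A = 0 implies 0 = 1
B and (B implies A) = 0 and 1 = 0
not (B and B) and (B and (B implies A)) = 1 and 0 = 0
not (not (B and B) and (B and (B implies A))) = not 0 = 1
(((A and B) implies (not A implies A)) and not (not B or (A or B))) and not (not (B and B) and (B and (B implies A))) = 0 and 1 = 0
This gives 0 ≠ 1.

No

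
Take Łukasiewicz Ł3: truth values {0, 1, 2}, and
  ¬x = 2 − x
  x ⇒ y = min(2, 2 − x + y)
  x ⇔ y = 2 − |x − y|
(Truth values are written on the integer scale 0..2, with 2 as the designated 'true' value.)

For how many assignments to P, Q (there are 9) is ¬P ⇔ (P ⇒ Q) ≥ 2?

P = 0, Q = 0 ↦ 2  ≥
P = 0, Q = 1 ↦ 2  ≥
P = 0, Q = 2 ↦ 2  ≥
P = 1, Q = 0 ↦ 2  ≥
P = 1, Q = 1 ↦ 1  <
P = 1, Q = 2 ↦ 1  <
P = 2, Q = 0 ↦ 2  ≥
P = 2, Q = 1 ↦ 1  <
P = 2, Q = 2 ↦ 0  <
So 5 of the 9 assignments meet the threshold.

5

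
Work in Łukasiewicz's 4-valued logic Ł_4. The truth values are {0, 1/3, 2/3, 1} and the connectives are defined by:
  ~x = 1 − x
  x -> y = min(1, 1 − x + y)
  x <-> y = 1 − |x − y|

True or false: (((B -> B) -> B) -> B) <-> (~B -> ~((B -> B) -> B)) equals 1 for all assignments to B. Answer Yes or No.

Yes

B = 0 ↦ 1
B = 1/3 ↦ 1
B = 2/3 ↦ 1
B = 1 ↦ 1
Every assignment gives a value ≥ 1.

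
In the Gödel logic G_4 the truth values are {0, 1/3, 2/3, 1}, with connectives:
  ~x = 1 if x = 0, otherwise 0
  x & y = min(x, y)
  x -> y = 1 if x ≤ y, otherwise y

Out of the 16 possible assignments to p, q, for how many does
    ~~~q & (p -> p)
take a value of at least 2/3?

4

p = 0, q = 0 ↦ 1  ≥
p = 0, q = 1/3 ↦ 0  <
p = 0, q = 2/3 ↦ 0  <
p = 0, q = 1 ↦ 0  <
p = 1/3, q = 0 ↦ 1  ≥
p = 1/3, q = 1/3 ↦ 0  <
p = 1/3, q = 2/3 ↦ 0  <
p = 1/3, q = 1 ↦ 0  <
p = 2/3, q = 0 ↦ 1  ≥
p = 2/3, q = 1/3 ↦ 0  <
p = 2/3, q = 2/3 ↦ 0  <
p = 2/3, q = 1 ↦ 0  <
p = 1, q = 0 ↦ 1  ≥
p = 1, q = 1/3 ↦ 0  <
p = 1, q = 2/3 ↦ 0  <
p = 1, q = 1 ↦ 0  <
So 4 of the 16 assignments meet the threshold.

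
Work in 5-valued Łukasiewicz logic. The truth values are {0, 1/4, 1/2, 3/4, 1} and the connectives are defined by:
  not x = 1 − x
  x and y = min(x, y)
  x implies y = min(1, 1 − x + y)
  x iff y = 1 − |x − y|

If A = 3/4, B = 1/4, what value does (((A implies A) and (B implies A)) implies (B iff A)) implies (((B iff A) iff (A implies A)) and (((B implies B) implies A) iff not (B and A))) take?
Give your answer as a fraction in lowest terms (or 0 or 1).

A implies A = 3/4 implies 3/4 = 1
B implies A = 1/4 implies 3/4 = 1
(A implies A) and (B implies A) = 1 and 1 = 1
B iff A = 1/4 iff 3/4 = 1/2
((A implies A) and (B implies A)) implies (B iff A) = 1 implies 1/2 = 1/2
B iff A = 1/4 iff 3/4 = 1/2
A implies A = 3/4 implies 3/4 = 1
(B iff A) iff (A implies A) = 1/2 iff 1 = 1/2
B implies B = 1/4 implies 1/4 = 1
(B implies B) implies A = 1 implies 3/4 = 3/4
B and A = 1/4 and 3/4 = 1/4
not (B and A) = not 1/4 = 3/4
((B implies B) implies A) iff not (B and A) = 3/4 iff 3/4 = 1
((B iff A) iff (A implies A)) and (((B implies B) implies A) iff not (B and A)) = 1/2 and 1 = 1/2
(((A implies A) and (B implies A)) implies (B iff A)) implies (((B iff A) iff (A implies A)) and (((B implies B) implies A) iff not (B and A))) = 1/2 implies 1/2 = 1

1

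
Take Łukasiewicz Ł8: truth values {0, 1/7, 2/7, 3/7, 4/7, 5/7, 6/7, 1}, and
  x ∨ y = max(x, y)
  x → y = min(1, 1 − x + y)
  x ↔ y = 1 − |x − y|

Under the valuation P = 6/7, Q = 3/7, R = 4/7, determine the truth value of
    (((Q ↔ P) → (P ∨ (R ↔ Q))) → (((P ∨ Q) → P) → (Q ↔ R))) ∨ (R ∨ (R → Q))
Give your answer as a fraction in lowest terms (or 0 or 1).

Q ↔ P = 3/7 ↔ 6/7 = 4/7
R ↔ Q = 4/7 ↔ 3/7 = 6/7
P ∨ (R ↔ Q) = 6/7 ∨ 6/7 = 6/7
(Q ↔ P) → (P ∨ (R ↔ Q)) = 4/7 → 6/7 = 1
P ∨ Q = 6/7 ∨ 3/7 = 6/7
(P ∨ Q) → P = 6/7 → 6/7 = 1
Q ↔ R = 3/7 ↔ 4/7 = 6/7
((P ∨ Q) → P) → (Q ↔ R) = 1 → 6/7 = 6/7
((Q ↔ P) → (P ∨ (R ↔ Q))) → (((P ∨ Q) → P) → (Q ↔ R)) = 1 → 6/7 = 6/7
R → Q = 4/7 → 3/7 = 6/7
R ∨ (R → Q) = 4/7 ∨ 6/7 = 6/7
(((Q ↔ P) → (P ∨ (R ↔ Q))) → (((P ∨ Q) → P) → (Q ↔ R))) ∨ (R ∨ (R → Q)) = 6/7 ∨ 6/7 = 6/7

6/7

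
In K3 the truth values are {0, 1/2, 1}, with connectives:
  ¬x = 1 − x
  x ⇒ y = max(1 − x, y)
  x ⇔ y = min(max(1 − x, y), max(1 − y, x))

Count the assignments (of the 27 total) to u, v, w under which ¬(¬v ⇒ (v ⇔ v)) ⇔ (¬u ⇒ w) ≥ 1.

value 1: 2 assignments (counts)
value 1/2: 15 assignments
value 0: 10 assignments
So 2 of the 27 assignments meet the threshold.

2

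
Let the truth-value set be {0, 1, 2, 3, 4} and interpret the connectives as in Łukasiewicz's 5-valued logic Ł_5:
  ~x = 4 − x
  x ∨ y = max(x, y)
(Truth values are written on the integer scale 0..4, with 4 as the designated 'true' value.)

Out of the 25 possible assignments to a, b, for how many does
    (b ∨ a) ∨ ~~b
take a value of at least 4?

9

value 4: 9 assignments (counts)
value 3: 7 assignments
value 2: 5 assignments
value 1: 3 assignments
value 0: 1 assignment
So 9 of the 25 assignments meet the threshold.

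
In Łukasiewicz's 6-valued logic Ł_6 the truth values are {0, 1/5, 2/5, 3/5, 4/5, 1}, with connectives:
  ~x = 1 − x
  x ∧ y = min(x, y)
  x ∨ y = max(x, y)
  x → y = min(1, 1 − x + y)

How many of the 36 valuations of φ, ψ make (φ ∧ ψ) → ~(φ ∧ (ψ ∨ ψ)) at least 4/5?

32

value 1: 27 assignments (counts)
value 4/5: 5 assignments (counts)
value 2/5: 3 assignments
value 0: 1 assignment
So 32 of the 36 assignments meet the threshold.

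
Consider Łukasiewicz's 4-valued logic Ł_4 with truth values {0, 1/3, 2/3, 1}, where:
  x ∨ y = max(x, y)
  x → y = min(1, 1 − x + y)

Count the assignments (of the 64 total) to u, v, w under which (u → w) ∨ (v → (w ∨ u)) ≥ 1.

60

value 1: 60 assignments (counts)
value 2/3: 4 assignments
So 60 of the 64 assignments meet the threshold.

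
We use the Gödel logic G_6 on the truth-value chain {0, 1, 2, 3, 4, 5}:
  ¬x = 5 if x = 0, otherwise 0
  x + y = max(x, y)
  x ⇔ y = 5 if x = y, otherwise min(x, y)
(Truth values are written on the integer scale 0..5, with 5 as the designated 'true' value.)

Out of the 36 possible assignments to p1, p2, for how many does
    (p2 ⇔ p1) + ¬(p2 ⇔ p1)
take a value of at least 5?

16

value 5: 16 assignments (counts)
value 4: 2 assignments
value 3: 4 assignments
value 2: 6 assignments
value 1: 8 assignments
So 16 of the 36 assignments meet the threshold.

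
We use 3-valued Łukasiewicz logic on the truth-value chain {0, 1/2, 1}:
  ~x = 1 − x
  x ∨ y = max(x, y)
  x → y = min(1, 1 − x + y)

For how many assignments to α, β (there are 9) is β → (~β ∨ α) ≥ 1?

7

α = 0, β = 0 ↦ 1  ≥
α = 0, β = 1/2 ↦ 1  ≥
α = 0, β = 1 ↦ 0  <
α = 1/2, β = 0 ↦ 1  ≥
α = 1/2, β = 1/2 ↦ 1  ≥
α = 1/2, β = 1 ↦ 1/2  <
α = 1, β = 0 ↦ 1  ≥
α = 1, β = 1/2 ↦ 1  ≥
α = 1, β = 1 ↦ 1  ≥
So 7 of the 9 assignments meet the threshold.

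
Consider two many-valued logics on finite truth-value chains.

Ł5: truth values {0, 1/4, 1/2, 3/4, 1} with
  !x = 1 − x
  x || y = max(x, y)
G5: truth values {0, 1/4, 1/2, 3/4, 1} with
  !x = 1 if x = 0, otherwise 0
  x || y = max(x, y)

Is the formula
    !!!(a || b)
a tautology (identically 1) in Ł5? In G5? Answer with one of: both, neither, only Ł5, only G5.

neither

In Ł5: at a = 0, b = 1/4 the value is 3/4 — not a tautology.
In G5: at a = 0, b = 1/4 the value is 0 — not a tautology.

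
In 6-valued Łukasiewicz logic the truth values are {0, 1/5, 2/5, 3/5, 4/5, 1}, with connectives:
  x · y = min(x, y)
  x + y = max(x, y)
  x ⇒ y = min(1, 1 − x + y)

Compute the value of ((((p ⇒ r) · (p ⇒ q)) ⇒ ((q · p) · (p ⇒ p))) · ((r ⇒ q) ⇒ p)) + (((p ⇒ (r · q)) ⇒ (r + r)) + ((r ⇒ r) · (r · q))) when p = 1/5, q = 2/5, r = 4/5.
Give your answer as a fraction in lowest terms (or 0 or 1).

4/5

p ⇒ r = 1/5 ⇒ 4/5 = 1
p ⇒ q = 1/5 ⇒ 2/5 = 1
(p ⇒ r) · (p ⇒ q) = 1 · 1 = 1
q · p = 2/5 · 1/5 = 1/5
p ⇒ p = 1/5 ⇒ 1/5 = 1
(q · p) · (p ⇒ p) = 1/5 · 1 = 1/5
((p ⇒ r) · (p ⇒ q)) ⇒ ((q · p) · (p ⇒ p)) = 1 ⇒ 1/5 = 1/5
r ⇒ q = 4/5 ⇒ 2/5 = 3/5
(r ⇒ q) ⇒ p = 3/5 ⇒ 1/5 = 3/5
(((p ⇒ r) · (p ⇒ q)) ⇒ ((q · p) · (p ⇒ p))) · ((r ⇒ q) ⇒ p) = 1/5 · 3/5 = 1/5
r · q = 4/5 · 2/5 = 2/5
p ⇒ (r · q) = 1/5 ⇒ 2/5 = 1
r + r = 4/5 + 4/5 = 4/5
(p ⇒ (r · q)) ⇒ (r + r) = 1 ⇒ 4/5 = 4/5
r ⇒ r = 4/5 ⇒ 4/5 = 1
r · q = 4/5 · 2/5 = 2/5
(r ⇒ r) · (r · q) = 1 · 2/5 = 2/5
((p ⇒ (r · q)) ⇒ (r + r)) + ((r ⇒ r) · (r · q)) = 4/5 + 2/5 = 4/5
((((p ⇒ r) · (p ⇒ q)) ⇒ ((q · p) · (p ⇒ p))) · ((r ⇒ q) ⇒ p)) + (((p ⇒ (r · q)) ⇒ (r + r)) + ((r ⇒ r) · (r · q))) = 1/5 + 4/5 = 4/5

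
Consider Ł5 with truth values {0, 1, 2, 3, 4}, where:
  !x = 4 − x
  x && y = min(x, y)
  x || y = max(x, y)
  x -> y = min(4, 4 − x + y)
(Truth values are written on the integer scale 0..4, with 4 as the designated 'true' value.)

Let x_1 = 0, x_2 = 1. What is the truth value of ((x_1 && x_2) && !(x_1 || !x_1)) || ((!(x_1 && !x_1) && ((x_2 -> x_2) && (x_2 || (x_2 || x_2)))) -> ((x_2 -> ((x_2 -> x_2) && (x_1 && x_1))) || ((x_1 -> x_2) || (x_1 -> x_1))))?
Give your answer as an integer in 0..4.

4

x_1 && x_2 = 0 && 1 = 0
!x_1 = !0 = 4
x_1 || !x_1 = 0 || 4 = 4
!(x_1 || !x_1) = !4 = 0
(x_1 && x_2) && !(x_1 || !x_1) = 0 && 0 = 0
!x_1 = !0 = 4
x_1 && !x_1 = 0 && 4 = 0
!(x_1 && !x_1) = !0 = 4
x_2 -> x_2 = 1 -> 1 = 4
x_2 || x_2 = 1 || 1 = 1
x_2 || (x_2 || x_2) = 1 || 1 = 1
(x_2 -> x_2) && (x_2 || (x_2 || x_2)) = 4 && 1 = 1
!(x_1 && !x_1) && ((x_2 -> x_2) && (x_2 || (x_2 || x_2))) = 4 && 1 = 1
x_2 -> x_2 = 1 -> 1 = 4
x_1 && x_1 = 0 && 0 = 0
(x_2 -> x_2) && (x_1 && x_1) = 4 && 0 = 0
x_2 -> ((x_2 -> x_2) && (x_1 && x_1)) = 1 -> 0 = 3
x_1 -> x_2 = 0 -> 1 = 4
x_1 -> x_1 = 0 -> 0 = 4
(x_1 -> x_2) || (x_1 -> x_1) = 4 || 4 = 4
(x_2 -> ((x_2 -> x_2) && (x_1 && x_1))) || ((x_1 -> x_2) || (x_1 -> x_1)) = 3 || 4 = 4
(!(x_1 && !x_1) && ((x_2 -> x_2) && (x_2 || (x_2 || x_2)))) -> ((x_2 -> ((x_2 -> x_2) && (x_1 && x_1))) || ((x_1 -> x_2) || (x_1 -> x_1))) = 1 -> 4 = 4
((x_1 && x_2) && !(x_1 || !x_1)) || ((!(x_1 && !x_1) && ((x_2 -> x_2) && (x_2 || (x_2 || x_2)))) -> ((x_2 -> ((x_2 -> x_2) && (x_1 && x_1))) || ((x_1 -> x_2) || (x_1 -> x_1)))) = 0 || 4 = 4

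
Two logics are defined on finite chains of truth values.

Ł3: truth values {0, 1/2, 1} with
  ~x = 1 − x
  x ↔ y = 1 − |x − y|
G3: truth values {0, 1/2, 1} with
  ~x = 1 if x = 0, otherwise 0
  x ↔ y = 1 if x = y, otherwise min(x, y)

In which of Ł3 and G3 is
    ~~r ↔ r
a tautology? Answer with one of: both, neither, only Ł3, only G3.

only Ł3

In Ł3: every assignment gives 1 — tautology.
In G3: at r = 1/2 the value is 1/2 — not a tautology.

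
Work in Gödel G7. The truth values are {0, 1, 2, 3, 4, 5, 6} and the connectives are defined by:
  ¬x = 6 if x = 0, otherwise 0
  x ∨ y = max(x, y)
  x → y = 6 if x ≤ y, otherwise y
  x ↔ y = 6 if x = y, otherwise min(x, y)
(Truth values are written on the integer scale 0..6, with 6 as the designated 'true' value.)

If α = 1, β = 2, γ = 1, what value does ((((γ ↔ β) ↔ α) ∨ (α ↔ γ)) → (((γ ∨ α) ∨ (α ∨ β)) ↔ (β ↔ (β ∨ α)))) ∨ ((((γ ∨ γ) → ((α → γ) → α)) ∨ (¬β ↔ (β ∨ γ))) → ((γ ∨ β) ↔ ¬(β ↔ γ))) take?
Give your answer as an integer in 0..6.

γ ↔ β = 1 ↔ 2 = 1
(γ ↔ β) ↔ α = 1 ↔ 1 = 6
α ↔ γ = 1 ↔ 1 = 6
((γ ↔ β) ↔ α) ∨ (α ↔ γ) = 6 ∨ 6 = 6
γ ∨ α = 1 ∨ 1 = 1
α ∨ β = 1 ∨ 2 = 2
(γ ∨ α) ∨ (α ∨ β) = 1 ∨ 2 = 2
β ∨ α = 2 ∨ 1 = 2
β ↔ (β ∨ α) = 2 ↔ 2 = 6
((γ ∨ α) ∨ (α ∨ β)) ↔ (β ↔ (β ∨ α)) = 2 ↔ 6 = 2
(((γ ↔ β) ↔ α) ∨ (α ↔ γ)) → (((γ ∨ α) ∨ (α ∨ β)) ↔ (β ↔ (β ∨ α))) = 6 → 2 = 2
γ ∨ γ = 1 ∨ 1 = 1
α → γ = 1 → 1 = 6
(α → γ) → α = 6 → 1 = 1
(γ ∨ γ) → ((α → γ) → α) = 1 → 1 = 6
¬β = ¬2 = 0
β ∨ γ = 2 ∨ 1 = 2
¬β ↔ (β ∨ γ) = 0 ↔ 2 = 0
((γ ∨ γ) → ((α → γ) → α)) ∨ (¬β ↔ (β ∨ γ)) = 6 ∨ 0 = 6
γ ∨ β = 1 ∨ 2 = 2
β ↔ γ = 2 ↔ 1 = 1
¬(β ↔ γ) = ¬1 = 0
(γ ∨ β) ↔ ¬(β ↔ γ) = 2 ↔ 0 = 0
(((γ ∨ γ) → ((α → γ) → α)) ∨ (¬β ↔ (β ∨ γ))) → ((γ ∨ β) ↔ ¬(β ↔ γ)) = 6 → 0 = 0
((((γ ↔ β) ↔ α) ∨ (α ↔ γ)) → (((γ ∨ α) ∨ (α ∨ β)) ↔ (β ↔ (β ∨ α)))) ∨ ((((γ ∨ γ) → ((α → γ) → α)) ∨ (¬β ↔ (β ∨ γ))) → ((γ ∨ β) ↔ ¬(β ↔ γ))) = 2 ∨ 0 = 2

2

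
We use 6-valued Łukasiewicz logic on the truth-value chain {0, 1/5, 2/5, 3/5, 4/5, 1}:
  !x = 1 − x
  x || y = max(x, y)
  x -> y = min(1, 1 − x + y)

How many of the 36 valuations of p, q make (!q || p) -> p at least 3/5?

value 1: 21 assignments (counts)
value 4/5: 5 assignments (counts)
value 3/5: 4 assignments (counts)
value 2/5: 3 assignments
value 1/5: 2 assignments
value 0: 1 assignment
So 30 of the 36 assignments meet the threshold.

30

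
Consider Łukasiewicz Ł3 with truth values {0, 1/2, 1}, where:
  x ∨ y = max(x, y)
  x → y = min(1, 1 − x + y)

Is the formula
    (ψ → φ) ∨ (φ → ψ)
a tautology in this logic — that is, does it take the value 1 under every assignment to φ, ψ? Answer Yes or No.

φ = 0, ψ = 0 ↦ 1
φ = 0, ψ = 1/2 ↦ 1
φ = 0, ψ = 1 ↦ 1
φ = 1/2, ψ = 0 ↦ 1
φ = 1/2, ψ = 1/2 ↦ 1
φ = 1/2, ψ = 1 ↦ 1
φ = 1, ψ = 0 ↦ 1
φ = 1, ψ = 1/2 ↦ 1
φ = 1, ψ = 1 ↦ 1
Every assignment gives a value ≥ 1.

Yes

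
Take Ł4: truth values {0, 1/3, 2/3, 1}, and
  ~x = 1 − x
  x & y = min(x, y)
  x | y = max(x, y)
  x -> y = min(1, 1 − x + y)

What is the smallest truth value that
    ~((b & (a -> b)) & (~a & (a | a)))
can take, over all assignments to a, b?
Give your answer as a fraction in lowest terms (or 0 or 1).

2/3

Take a = 1/3, b = 1/3:
a -> b = 1/3 -> 1/3 = 1
b & (a -> b) = 1/3 & 1 = 1/3
~a = ~1/3 = 2/3
a | a = 1/3 | 1/3 = 1/3
~a & (a | a) = 2/3 & 1/3 = 1/3
(b & (a -> b)) & (~a & (a | a)) = 1/3 & 1/3 = 1/3
~((b & (a -> b)) & (~a & (a | a))) = ~1/3 = 2/3
No assignment yields a value below 2/3, so this is the minimum.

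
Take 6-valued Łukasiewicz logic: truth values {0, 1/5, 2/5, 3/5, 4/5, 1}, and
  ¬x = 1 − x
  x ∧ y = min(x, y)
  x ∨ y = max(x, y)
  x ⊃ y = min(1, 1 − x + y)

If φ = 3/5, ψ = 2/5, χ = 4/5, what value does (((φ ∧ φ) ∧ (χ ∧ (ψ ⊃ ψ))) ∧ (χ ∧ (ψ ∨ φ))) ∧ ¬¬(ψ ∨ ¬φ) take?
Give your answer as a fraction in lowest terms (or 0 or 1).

2/5

φ ∧ φ = 3/5 ∧ 3/5 = 3/5
ψ ⊃ ψ = 2/5 ⊃ 2/5 = 1
χ ∧ (ψ ⊃ ψ) = 4/5 ∧ 1 = 4/5
(φ ∧ φ) ∧ (χ ∧ (ψ ⊃ ψ)) = 3/5 ∧ 4/5 = 3/5
ψ ∨ φ = 2/5 ∨ 3/5 = 3/5
χ ∧ (ψ ∨ φ) = 4/5 ∧ 3/5 = 3/5
((φ ∧ φ) ∧ (χ ∧ (ψ ⊃ ψ))) ∧ (χ ∧ (ψ ∨ φ)) = 3/5 ∧ 3/5 = 3/5
¬φ = ¬3/5 = 2/5
ψ ∨ ¬φ = 2/5 ∨ 2/5 = 2/5
¬(ψ ∨ ¬φ) = ¬2/5 = 3/5
¬¬(ψ ∨ ¬φ) = ¬3/5 = 2/5
(((φ ∧ φ) ∧ (χ ∧ (ψ ⊃ ψ))) ∧ (χ ∧ (ψ ∨ φ))) ∧ ¬¬(ψ ∨ ¬φ) = 3/5 ∧ 2/5 = 2/5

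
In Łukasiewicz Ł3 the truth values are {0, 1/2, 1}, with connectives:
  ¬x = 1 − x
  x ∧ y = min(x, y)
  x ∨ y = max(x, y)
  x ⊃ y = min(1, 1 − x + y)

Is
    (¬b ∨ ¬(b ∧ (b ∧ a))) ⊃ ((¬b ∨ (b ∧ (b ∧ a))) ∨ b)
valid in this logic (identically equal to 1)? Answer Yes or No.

No

Counterexample: take a = 0, b = 1/2.
¬b = ¬1/2 = 1/2
b ∧ a = 1/2 ∧ 0 = 0
b ∧ (b ∧ a) = 1/2 ∧ 0 = 0
¬(b ∧ (b ∧ a)) = ¬0 = 1
¬b ∨ ¬(b ∧ (b ∧ a)) = 1/2 ∨ 1 = 1
¬b = ¬1/2 = 1/2
b ∧ a = 1/2 ∧ 0 = 0
b ∧ (b ∧ a) = 1/2 ∧ 0 = 0
¬b ∨ (b ∧ (b ∧ a)) = 1/2 ∨ 0 = 1/2
(¬b ∨ (b ∧ (b ∧ a))) ∨ b = 1/2 ∨ 1/2 = 1/2
(¬b ∨ ¬(b ∧ (b ∧ a))) ⊃ ((¬b ∨ (b ∧ (b ∧ a))) ∨ b) = 1 ⊃ 1/2 = 1/2
This gives 1/2 ≠ 1.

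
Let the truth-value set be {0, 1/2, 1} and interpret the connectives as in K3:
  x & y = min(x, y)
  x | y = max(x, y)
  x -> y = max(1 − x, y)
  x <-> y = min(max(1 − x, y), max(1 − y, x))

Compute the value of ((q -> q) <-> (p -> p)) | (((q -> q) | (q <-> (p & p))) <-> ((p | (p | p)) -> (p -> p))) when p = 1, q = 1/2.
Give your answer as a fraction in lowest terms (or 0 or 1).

q -> q = 1/2 -> 1/2 = 1/2
p -> p = 1 -> 1 = 1
(q -> q) <-> (p -> p) = 1/2 <-> 1 = 1/2
q -> q = 1/2 -> 1/2 = 1/2
p & p = 1 & 1 = 1
q <-> (p & p) = 1/2 <-> 1 = 1/2
(q -> q) | (q <-> (p & p)) = 1/2 | 1/2 = 1/2
p | p = 1 | 1 = 1
p | (p | p) = 1 | 1 = 1
p -> p = 1 -> 1 = 1
(p | (p | p)) -> (p -> p) = 1 -> 1 = 1
((q -> q) | (q <-> (p & p))) <-> ((p | (p | p)) -> (p -> p)) = 1/2 <-> 1 = 1/2
((q -> q) <-> (p -> p)) | (((q -> q) | (q <-> (p & p))) <-> ((p | (p | p)) -> (p -> p))) = 1/2 | 1/2 = 1/2

1/2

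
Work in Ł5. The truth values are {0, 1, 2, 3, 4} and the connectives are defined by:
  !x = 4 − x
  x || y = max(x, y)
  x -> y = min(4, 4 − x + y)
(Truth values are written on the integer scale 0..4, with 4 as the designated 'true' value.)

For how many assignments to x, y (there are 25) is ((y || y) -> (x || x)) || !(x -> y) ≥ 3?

19

value 4: 15 assignments (counts)
value 3: 4 assignments (counts)
value 2: 3 assignments
value 1: 2 assignments
value 0: 1 assignment
So 19 of the 25 assignments meet the threshold.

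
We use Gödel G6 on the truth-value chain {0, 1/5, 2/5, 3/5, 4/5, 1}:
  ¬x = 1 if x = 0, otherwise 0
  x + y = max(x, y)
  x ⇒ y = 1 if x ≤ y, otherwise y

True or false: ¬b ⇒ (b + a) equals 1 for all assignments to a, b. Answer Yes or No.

Counterexample: take a = 0, b = 0.
¬b = ¬0 = 1
b + a = 0 + 0 = 0
¬b ⇒ (b + a) = 1 ⇒ 0 = 0
This gives 0 ≠ 1.

No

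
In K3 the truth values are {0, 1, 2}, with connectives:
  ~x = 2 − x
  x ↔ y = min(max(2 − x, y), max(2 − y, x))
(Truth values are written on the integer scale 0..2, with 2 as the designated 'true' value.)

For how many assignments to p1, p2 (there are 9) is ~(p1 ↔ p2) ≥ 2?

2

p1 = 0, p2 = 0 ↦ 0  <
p1 = 0, p2 = 1 ↦ 1  <
p1 = 0, p2 = 2 ↦ 2  ≥
p1 = 1, p2 = 0 ↦ 1  <
p1 = 1, p2 = 1 ↦ 1  <
p1 = 1, p2 = 2 ↦ 1  <
p1 = 2, p2 = 0 ↦ 2  ≥
p1 = 2, p2 = 1 ↦ 1  <
p1 = 2, p2 = 2 ↦ 0  <
So 2 of the 9 assignments meet the threshold.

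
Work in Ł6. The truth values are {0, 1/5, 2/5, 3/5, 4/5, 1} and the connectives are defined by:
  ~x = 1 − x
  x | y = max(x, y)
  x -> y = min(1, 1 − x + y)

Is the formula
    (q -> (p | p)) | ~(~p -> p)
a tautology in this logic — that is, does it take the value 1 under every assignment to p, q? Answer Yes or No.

No

Counterexample: take p = 1/5, q = 2/5.
p | p = 1/5 | 1/5 = 1/5
q -> (p | p) = 2/5 -> 1/5 = 4/5
~p = ~1/5 = 4/5
~p -> p = 4/5 -> 1/5 = 2/5
~(~p -> p) = ~2/5 = 3/5
(q -> (p | p)) | ~(~p -> p) = 4/5 | 3/5 = 4/5
This gives 4/5 ≠ 1.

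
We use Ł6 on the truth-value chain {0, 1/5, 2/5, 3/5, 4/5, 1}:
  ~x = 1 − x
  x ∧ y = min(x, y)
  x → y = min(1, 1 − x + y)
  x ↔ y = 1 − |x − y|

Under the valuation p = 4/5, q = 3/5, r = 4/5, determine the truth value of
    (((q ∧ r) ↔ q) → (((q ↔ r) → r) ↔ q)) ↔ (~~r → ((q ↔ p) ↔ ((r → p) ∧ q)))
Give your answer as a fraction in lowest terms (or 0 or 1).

q ∧ r = 3/5 ∧ 4/5 = 3/5
(q ∧ r) ↔ q = 3/5 ↔ 3/5 = 1
q ↔ r = 3/5 ↔ 4/5 = 4/5
(q ↔ r) → r = 4/5 → 4/5 = 1
((q ↔ r) → r) ↔ q = 1 ↔ 3/5 = 3/5
((q ∧ r) ↔ q) → (((q ↔ r) → r) ↔ q) = 1 → 3/5 = 3/5
~r = ~4/5 = 1/5
~~r = ~1/5 = 4/5
q ↔ p = 3/5 ↔ 4/5 = 4/5
r → p = 4/5 → 4/5 = 1
(r → p) ∧ q = 1 ∧ 3/5 = 3/5
(q ↔ p) ↔ ((r → p) ∧ q) = 4/5 ↔ 3/5 = 4/5
~~r → ((q ↔ p) ↔ ((r → p) ∧ q)) = 4/5 → 4/5 = 1
(((q ∧ r) ↔ q) → (((q ↔ r) → r) ↔ q)) ↔ (~~r → ((q ↔ p) ↔ ((r → p) ∧ q))) = 3/5 ↔ 1 = 3/5

3/5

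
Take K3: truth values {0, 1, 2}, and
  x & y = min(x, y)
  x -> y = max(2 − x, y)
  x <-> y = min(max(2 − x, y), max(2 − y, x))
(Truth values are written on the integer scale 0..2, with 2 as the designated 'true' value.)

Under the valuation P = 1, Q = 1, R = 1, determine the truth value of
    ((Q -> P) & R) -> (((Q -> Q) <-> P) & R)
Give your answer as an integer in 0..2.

1

Q -> P = 1 -> 1 = 1
(Q -> P) & R = 1 & 1 = 1
Q -> Q = 1 -> 1 = 1
(Q -> Q) <-> P = 1 <-> 1 = 1
((Q -> Q) <-> P) & R = 1 & 1 = 1
((Q -> P) & R) -> (((Q -> Q) <-> P) & R) = 1 -> 1 = 1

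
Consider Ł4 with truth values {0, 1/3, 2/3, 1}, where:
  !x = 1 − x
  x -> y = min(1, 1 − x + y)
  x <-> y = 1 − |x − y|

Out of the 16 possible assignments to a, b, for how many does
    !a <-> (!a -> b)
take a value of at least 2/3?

7

a = 0, b = 0 ↦ 0  <
a = 0, b = 1/3 ↦ 1/3  <
a = 0, b = 2/3 ↦ 2/3  ≥
a = 0, b = 1 ↦ 1  ≥
a = 1/3, b = 0 ↦ 2/3  ≥
a = 1/3, b = 1/3 ↦ 1  ≥
a = 1/3, b = 2/3 ↦ 2/3  ≥
a = 1/3, b = 1 ↦ 2/3  ≥
a = 2/3, b = 0 ↦ 2/3  ≥
a = 2/3, b = 1/3 ↦ 1/3  <
a = 2/3, b = 2/3 ↦ 1/3  <
a = 2/3, b = 1 ↦ 1/3  <
a = 1, b = 0 ↦ 0  <
a = 1, b = 1/3 ↦ 0  <
a = 1, b = 2/3 ↦ 0  <
a = 1, b = 1 ↦ 0  <
So 7 of the 16 assignments meet the threshold.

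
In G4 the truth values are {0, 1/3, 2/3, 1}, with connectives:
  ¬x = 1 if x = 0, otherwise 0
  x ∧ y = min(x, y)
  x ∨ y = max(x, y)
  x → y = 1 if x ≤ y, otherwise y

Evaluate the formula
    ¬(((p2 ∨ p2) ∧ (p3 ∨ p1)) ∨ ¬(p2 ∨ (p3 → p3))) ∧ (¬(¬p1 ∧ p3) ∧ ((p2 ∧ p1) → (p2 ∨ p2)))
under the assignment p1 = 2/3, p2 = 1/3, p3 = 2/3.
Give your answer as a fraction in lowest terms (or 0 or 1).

0

p2 ∨ p2 = 1/3 ∨ 1/3 = 1/3
p3 ∨ p1 = 2/3 ∨ 2/3 = 2/3
(p2 ∨ p2) ∧ (p3 ∨ p1) = 1/3 ∧ 2/3 = 1/3
p3 → p3 = 2/3 → 2/3 = 1
p2 ∨ (p3 → p3) = 1/3 ∨ 1 = 1
¬(p2 ∨ (p3 → p3)) = ¬1 = 0
((p2 ∨ p2) ∧ (p3 ∨ p1)) ∨ ¬(p2 ∨ (p3 → p3)) = 1/3 ∨ 0 = 1/3
¬(((p2 ∨ p2) ∧ (p3 ∨ p1)) ∨ ¬(p2 ∨ (p3 → p3))) = ¬1/3 = 0
¬p1 = ¬2/3 = 0
¬p1 ∧ p3 = 0 ∧ 2/3 = 0
¬(¬p1 ∧ p3) = ¬0 = 1
p2 ∧ p1 = 1/3 ∧ 2/3 = 1/3
p2 ∨ p2 = 1/3 ∨ 1/3 = 1/3
(p2 ∧ p1) → (p2 ∨ p2) = 1/3 → 1/3 = 1
¬(¬p1 ∧ p3) ∧ ((p2 ∧ p1) → (p2 ∨ p2)) = 1 ∧ 1 = 1
¬(((p2 ∨ p2) ∧ (p3 ∨ p1)) ∨ ¬(p2 ∨ (p3 → p3))) ∧ (¬(¬p1 ∧ p3) ∧ ((p2 ∧ p1) → (p2 ∨ p2))) = 0 ∧ 1 = 0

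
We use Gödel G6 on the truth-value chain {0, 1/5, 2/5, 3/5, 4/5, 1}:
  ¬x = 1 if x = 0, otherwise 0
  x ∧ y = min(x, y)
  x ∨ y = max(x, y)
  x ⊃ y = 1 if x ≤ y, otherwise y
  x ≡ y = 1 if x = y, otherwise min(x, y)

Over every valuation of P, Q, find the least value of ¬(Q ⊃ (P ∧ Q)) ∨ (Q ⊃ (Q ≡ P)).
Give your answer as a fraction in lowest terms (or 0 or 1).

1/5

Take P = 1/5, Q = 2/5:
P ∧ Q = 1/5 ∧ 2/5 = 1/5
Q ⊃ (P ∧ Q) = 2/5 ⊃ 1/5 = 1/5
¬(Q ⊃ (P ∧ Q)) = ¬1/5 = 0
Q ≡ P = 2/5 ≡ 1/5 = 1/5
Q ⊃ (Q ≡ P) = 2/5 ⊃ 1/5 = 1/5
¬(Q ⊃ (P ∧ Q)) ∨ (Q ⊃ (Q ≡ P)) = 0 ∨ 1/5 = 1/5
No assignment yields a value below 1/5, so this is the minimum.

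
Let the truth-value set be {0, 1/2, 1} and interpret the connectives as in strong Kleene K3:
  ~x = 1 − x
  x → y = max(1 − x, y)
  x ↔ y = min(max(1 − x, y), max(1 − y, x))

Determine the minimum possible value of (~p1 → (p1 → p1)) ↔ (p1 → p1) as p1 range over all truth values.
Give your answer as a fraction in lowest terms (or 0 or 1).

1/2

Take p1 = 1/2:
~p1 = ~1/2 = 1/2
p1 → p1 = 1/2 → 1/2 = 1/2
~p1 → (p1 → p1) = 1/2 → 1/2 = 1/2
p1 → p1 = 1/2 → 1/2 = 1/2
(~p1 → (p1 → p1)) ↔ (p1 → p1) = 1/2 ↔ 1/2 = 1/2
No assignment yields a value below 1/2, so this is the minimum.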